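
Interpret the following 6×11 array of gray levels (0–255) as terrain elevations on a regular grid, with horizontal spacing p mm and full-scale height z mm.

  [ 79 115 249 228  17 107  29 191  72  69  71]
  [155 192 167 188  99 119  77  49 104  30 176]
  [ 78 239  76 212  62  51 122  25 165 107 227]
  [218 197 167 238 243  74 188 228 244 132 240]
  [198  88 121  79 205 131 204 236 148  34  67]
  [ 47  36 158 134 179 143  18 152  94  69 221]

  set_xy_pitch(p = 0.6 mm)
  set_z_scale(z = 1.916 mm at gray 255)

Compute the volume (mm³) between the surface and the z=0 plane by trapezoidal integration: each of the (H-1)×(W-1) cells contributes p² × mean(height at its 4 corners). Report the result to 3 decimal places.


height_mm = gray/255 × 1.916; cell vol = 0.6² × mean(4 corners)
unit = 0.6² × 1.916 / (4×255) = 0.000676235 mm³ per gray-sum
row 0: Σ corner-gray over 10 cells = 4685  → 3.1682
row 1: Σ corner-gray over 10 cells = 4804  → 3.2486
row 2: Σ corner-gray over 10 cells = 6303  → 4.2623
row 3: Σ corner-gray over 10 cells = 6637  → 4.4882
row 4: Σ corner-gray over 10 cells = 4991  → 3.3751
Σ rows: total corner-gray = 27420  → 18.5424 mm³

18.542


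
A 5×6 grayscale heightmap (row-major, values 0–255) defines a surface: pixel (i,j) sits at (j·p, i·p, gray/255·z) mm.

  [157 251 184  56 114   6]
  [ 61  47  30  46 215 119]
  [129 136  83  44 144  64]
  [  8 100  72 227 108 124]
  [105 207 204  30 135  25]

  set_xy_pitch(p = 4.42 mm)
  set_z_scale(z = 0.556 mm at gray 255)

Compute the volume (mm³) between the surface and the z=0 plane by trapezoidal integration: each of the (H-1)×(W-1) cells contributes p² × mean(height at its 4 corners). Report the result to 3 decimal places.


height_mm = gray/255 × 0.556; cell vol = 4.42² × mean(4 corners)
unit = 4.42² × 0.556 / (4×255) = 0.0106493 mm³ per gray-sum
row 0: Σ corner-gray over 5 cells = 2229  → 23.7372
row 1: Σ corner-gray over 5 cells = 1863  → 19.8396
row 2: Σ corner-gray over 5 cells = 2153  → 22.9278
row 3: Σ corner-gray over 5 cells = 2428  → 25.8564
Σ rows: total corner-gray = 8673  → 92.3610 mm³

92.361


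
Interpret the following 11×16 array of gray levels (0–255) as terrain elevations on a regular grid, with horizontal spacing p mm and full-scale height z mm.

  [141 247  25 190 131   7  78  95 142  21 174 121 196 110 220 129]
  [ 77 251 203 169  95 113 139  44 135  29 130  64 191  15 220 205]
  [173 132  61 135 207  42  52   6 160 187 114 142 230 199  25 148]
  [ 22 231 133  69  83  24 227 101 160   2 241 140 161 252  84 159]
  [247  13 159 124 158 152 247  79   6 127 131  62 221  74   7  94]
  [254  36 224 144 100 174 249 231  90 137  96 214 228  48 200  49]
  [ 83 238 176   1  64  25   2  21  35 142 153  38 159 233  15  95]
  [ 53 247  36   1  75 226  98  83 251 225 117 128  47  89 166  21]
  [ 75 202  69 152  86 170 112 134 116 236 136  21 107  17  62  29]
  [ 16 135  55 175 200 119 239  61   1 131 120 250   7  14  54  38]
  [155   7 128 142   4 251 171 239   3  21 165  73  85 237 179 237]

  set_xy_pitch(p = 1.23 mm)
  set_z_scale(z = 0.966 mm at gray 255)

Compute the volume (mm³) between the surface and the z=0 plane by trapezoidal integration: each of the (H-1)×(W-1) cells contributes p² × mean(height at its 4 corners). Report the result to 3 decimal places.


104.403

height_mm = gray/255 × 0.966; cell vol = 1.23² × mean(4 corners)
unit = 1.23² × 0.966 / (4×255) = 0.00143281 mm³ per gray-sum
row 0: Σ corner-gray over 15 cells = 7662  → 10.9782
row 1: Σ corner-gray over 15 cells = 7583  → 10.8650
row 2: Σ corner-gray over 15 cells = 7702  → 11.0355
row 3: Σ corner-gray over 15 cells = 7458  → 10.6859
row 4: Σ corner-gray over 15 cells = 8106  → 11.6143
row 5: Σ corner-gray over 15 cells = 7427  → 10.6414
row 6: Σ corner-gray over 15 cells = 6434  → 9.2187
row 7: Σ corner-gray over 15 cells = 6996  → 10.0239
row 8: Σ corner-gray over 15 cells = 6520  → 9.3419
row 9: Σ corner-gray over 15 cells = 6978  → 9.9981
Σ rows: total corner-gray = 72866  → 104.4028 mm³


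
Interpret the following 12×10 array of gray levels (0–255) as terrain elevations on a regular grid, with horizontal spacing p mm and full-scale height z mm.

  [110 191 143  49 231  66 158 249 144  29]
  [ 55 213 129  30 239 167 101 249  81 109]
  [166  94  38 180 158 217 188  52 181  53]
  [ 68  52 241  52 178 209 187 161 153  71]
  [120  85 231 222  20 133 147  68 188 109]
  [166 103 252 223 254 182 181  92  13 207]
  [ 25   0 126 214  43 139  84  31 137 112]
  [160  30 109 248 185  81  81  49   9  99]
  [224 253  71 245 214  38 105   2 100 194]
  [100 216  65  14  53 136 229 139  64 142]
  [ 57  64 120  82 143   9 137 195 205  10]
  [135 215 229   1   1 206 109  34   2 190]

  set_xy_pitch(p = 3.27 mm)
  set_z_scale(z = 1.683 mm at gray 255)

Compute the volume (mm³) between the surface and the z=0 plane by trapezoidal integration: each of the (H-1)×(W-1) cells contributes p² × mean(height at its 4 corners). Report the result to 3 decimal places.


height_mm = gray/255 × 1.683; cell vol = 3.27² × mean(4 corners)
unit = 3.27² × 1.683 / (4×255) = 0.0176433 mm³ per gray-sum
row 0: Σ corner-gray over 9 cells = 5183  → 91.4451
row 1: Σ corner-gray over 9 cells = 5017  → 88.5164
row 2: Σ corner-gray over 9 cells = 5040  → 88.9222
row 3: Σ corner-gray over 9 cells = 5022  → 88.6046
row 4: Σ corner-gray over 9 cells = 5390  → 95.0973
row 5: Σ corner-gray over 9 cells = 4658  → 82.1824
row 6: Σ corner-gray over 9 cells = 3528  → 62.2455
row 7: Σ corner-gray over 9 cells = 4317  → 76.1661
row 8: Σ corner-gray over 9 cells = 4548  → 80.2417
row 9: Σ corner-gray over 9 cells = 4051  → 71.4729
row 10: Σ corner-gray over 9 cells = 3896  → 68.7382
Σ rows: total corner-gray = 50650  → 893.6324 mm³

893.632


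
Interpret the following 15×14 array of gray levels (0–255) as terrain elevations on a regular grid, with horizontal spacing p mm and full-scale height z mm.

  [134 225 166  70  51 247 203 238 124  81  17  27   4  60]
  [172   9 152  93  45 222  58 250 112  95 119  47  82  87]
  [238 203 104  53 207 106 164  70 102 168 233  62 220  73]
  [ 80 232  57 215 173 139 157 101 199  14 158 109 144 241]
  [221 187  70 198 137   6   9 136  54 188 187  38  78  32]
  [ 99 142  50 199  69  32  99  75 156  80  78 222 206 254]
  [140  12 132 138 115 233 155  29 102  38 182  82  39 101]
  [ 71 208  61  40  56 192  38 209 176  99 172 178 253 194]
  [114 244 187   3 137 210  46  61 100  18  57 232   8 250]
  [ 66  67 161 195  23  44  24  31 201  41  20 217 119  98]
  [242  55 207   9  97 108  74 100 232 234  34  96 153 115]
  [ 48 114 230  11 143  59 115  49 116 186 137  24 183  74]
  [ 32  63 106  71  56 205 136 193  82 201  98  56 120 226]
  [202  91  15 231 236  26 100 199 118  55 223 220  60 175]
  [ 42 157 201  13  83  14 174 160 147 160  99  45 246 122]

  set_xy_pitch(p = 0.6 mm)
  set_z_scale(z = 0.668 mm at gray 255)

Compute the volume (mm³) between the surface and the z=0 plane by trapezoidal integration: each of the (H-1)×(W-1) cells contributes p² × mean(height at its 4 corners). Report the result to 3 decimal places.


height_mm = gray/255 × 0.668; cell vol = 0.6² × mean(4 corners)
unit = 0.6² × 0.668 / (4×255) = 0.000235765 mm³ per gray-sum
row 0: Σ corner-gray over 13 cells = 5927  → 1.3974
row 1: Σ corner-gray over 13 cells = 6522  → 1.5377
row 2: Σ corner-gray over 13 cells = 7412  → 1.7475
row 3: Σ corner-gray over 13 cells = 6546  → 1.5433
row 4: Σ corner-gray over 13 cells = 5998  → 1.4141
row 5: Σ corner-gray over 13 cells = 5924  → 1.3967
row 6: Σ corner-gray over 13 cells = 6384  → 1.5051
row 7: Σ corner-gray over 13 cells = 6599  → 1.5558
row 8: Σ corner-gray over 13 cells = 5420  → 1.2778
row 9: Σ corner-gray over 13 cells = 5605  → 1.3215
row 10: Σ corner-gray over 13 cells = 6011  → 1.4172
row 11: Σ corner-gray over 13 cells = 5888  → 1.3882
row 12: Σ corner-gray over 13 cells = 6557  → 1.5459
row 13: Σ corner-gray over 13 cells = 6687  → 1.5766
Σ rows: total corner-gray = 87480  → 20.6247 mm³

20.625


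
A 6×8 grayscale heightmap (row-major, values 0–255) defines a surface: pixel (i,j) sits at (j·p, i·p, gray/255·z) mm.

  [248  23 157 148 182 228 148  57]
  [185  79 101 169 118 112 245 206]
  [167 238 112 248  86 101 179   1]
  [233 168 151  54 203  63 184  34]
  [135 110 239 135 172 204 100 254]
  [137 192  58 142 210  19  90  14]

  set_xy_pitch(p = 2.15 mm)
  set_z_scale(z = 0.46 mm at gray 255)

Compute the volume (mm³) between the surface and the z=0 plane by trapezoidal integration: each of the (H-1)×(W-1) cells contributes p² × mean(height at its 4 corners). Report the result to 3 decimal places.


42.452

height_mm = gray/255 × 0.46; cell vol = 2.15² × mean(4 corners)
unit = 2.15² × 0.46 / (4×255) = 0.00208466 mm³ per gray-sum
row 0: Σ corner-gray over 7 cells = 4116  → 8.5804
row 1: Σ corner-gray over 7 cells = 4135  → 8.6201
row 2: Σ corner-gray over 7 cells = 4009  → 8.3574
row 3: Σ corner-gray over 7 cells = 4222  → 8.8014
row 4: Σ corner-gray over 7 cells = 3882  → 8.0926
Σ rows: total corner-gray = 20364  → 42.4520 mm³


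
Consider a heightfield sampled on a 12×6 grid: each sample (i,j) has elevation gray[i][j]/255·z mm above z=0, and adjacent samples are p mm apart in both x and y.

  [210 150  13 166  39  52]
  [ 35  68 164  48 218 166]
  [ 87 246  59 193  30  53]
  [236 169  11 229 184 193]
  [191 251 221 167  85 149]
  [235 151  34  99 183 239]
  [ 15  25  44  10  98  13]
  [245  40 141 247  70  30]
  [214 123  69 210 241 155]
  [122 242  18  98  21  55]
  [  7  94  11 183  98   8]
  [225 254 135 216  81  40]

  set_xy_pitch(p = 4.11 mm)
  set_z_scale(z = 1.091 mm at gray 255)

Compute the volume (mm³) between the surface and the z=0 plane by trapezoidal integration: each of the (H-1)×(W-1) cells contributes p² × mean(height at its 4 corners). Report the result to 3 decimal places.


height_mm = gray/255 × 1.091; cell vol = 4.11² × mean(4 corners)
unit = 4.11² × 1.091 / (4×255) = 0.0180679 mm³ per gray-sum
row 0: Σ corner-gray over 5 cells = 2195  → 39.6591
row 1: Σ corner-gray over 5 cells = 2393  → 43.2365
row 2: Σ corner-gray over 5 cells = 2811  → 50.7889
row 3: Σ corner-gray over 5 cells = 3403  → 61.4851
row 4: Σ corner-gray over 5 cells = 3196  → 57.7451
row 5: Σ corner-gray over 5 cells = 1790  → 32.3416
row 6: Σ corner-gray over 5 cells = 1653  → 29.8663
row 7: Σ corner-gray over 5 cells = 2926  → 52.8667
row 8: Σ corner-gray over 5 cells = 2590  → 46.7959
row 9: Σ corner-gray over 5 cells = 1722  → 31.1130
row 10: Σ corner-gray over 5 cells = 2424  → 43.7966
Σ rows: total corner-gray = 27103  → 489.6949 mm³

489.695


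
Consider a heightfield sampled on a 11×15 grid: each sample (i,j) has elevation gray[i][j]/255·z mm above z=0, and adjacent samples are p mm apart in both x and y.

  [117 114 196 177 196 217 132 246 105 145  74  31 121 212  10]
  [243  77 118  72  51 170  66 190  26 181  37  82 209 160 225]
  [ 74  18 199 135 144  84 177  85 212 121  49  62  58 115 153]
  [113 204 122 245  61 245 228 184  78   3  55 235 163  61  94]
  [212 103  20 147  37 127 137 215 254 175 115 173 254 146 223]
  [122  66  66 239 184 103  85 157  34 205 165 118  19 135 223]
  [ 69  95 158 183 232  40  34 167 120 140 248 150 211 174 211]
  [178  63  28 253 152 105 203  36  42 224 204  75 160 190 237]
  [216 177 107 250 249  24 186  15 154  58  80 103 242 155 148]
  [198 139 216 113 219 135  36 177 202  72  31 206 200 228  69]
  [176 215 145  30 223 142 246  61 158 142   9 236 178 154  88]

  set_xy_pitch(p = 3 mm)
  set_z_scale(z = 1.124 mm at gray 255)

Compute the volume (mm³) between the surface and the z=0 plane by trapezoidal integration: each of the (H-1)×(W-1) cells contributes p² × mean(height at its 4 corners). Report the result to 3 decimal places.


764.700

height_mm = gray/255 × 1.124; cell vol = 3² × mean(4 corners)
unit = 3² × 1.124 / (4×255) = 0.00991765 mm³ per gray-sum
row 0: Σ corner-gray over 14 cells = 7405  → 73.4402
row 1: Σ corner-gray over 14 cells = 6491  → 64.3754
row 2: Σ corner-gray over 14 cells = 7120  → 70.6136
row 3: Σ corner-gray over 14 cells = 8216  → 81.4834
row 4: Σ corner-gray over 14 cells = 7738  → 76.7428
row 5: Σ corner-gray over 14 cells = 7681  → 76.1774
row 6: Σ corner-gray over 14 cells = 8069  → 80.0255
row 7: Σ corner-gray over 14 cells = 7849  → 77.8436
row 8: Σ corner-gray over 14 cells = 8179  → 81.1164
row 9: Σ corner-gray over 14 cells = 8357  → 82.8818
Σ rows: total corner-gray = 77105  → 764.7002 mm³


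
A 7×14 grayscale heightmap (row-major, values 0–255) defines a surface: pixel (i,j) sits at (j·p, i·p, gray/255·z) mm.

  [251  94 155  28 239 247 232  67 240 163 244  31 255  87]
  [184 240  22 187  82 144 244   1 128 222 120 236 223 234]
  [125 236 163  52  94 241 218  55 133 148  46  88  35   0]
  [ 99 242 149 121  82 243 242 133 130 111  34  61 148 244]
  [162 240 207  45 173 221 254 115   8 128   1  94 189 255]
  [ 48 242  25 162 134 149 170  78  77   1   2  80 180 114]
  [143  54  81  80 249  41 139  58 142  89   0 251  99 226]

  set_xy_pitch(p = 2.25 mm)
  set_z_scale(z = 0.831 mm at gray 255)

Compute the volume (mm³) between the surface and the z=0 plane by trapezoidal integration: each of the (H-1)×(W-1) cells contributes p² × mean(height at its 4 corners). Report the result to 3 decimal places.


174.501

height_mm = gray/255 × 0.831; cell vol = 2.25² × mean(4 corners)
unit = 2.25² × 0.831 / (4×255) = 0.00412445 mm³ per gray-sum
row 0: Σ corner-gray over 13 cells = 8444  → 34.8268
row 1: Σ corner-gray over 13 cells = 7259  → 29.9394
row 2: Σ corner-gray over 13 cells = 6878  → 28.3680
row 3: Σ corner-gray over 13 cells = 7502  → 30.9416
row 4: Σ corner-gray over 13 cells = 6529  → 26.9285
row 5: Σ corner-gray over 13 cells = 5697  → 23.4970
Σ rows: total corner-gray = 42309  → 174.5013 mm³


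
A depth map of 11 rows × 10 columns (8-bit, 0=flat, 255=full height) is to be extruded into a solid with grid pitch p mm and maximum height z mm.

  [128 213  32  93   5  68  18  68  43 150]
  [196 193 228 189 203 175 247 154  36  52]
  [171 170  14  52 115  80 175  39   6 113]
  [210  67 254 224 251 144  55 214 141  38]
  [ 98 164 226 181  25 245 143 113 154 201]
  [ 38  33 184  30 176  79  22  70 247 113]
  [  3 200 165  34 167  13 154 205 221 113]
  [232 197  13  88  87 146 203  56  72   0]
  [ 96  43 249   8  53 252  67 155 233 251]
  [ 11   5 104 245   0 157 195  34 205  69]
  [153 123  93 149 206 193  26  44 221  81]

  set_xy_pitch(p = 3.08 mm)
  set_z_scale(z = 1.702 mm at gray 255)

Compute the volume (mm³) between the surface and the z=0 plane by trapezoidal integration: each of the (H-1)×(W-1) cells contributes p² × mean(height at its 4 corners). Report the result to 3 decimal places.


height_mm = gray/255 × 1.702; cell vol = 3.08² × mean(4 corners)
unit = 3.08² × 1.702 / (4×255) = 0.0158293 mm³ per gray-sum
row 0: Σ corner-gray over 9 cells = 4456  → 70.5352
row 1: Σ corner-gray over 9 cells = 4684  → 74.1443
row 2: Σ corner-gray over 9 cells = 4534  → 71.7699
row 3: Σ corner-gray over 9 cells = 5749  → 91.0025
row 4: Σ corner-gray over 9 cells = 4634  → 73.3528
row 5: Σ corner-gray over 9 cells = 4267  → 67.5435
row 6: Σ corner-gray over 9 cells = 4390  → 69.4905
row 7: Σ corner-gray over 9 cells = 4423  → 70.0128
row 8: Σ corner-gray over 9 cells = 4437  → 70.2345
row 9: Σ corner-gray over 9 cells = 4314  → 68.2875
Σ rows: total corner-gray = 45888  → 726.3734 mm³

726.373


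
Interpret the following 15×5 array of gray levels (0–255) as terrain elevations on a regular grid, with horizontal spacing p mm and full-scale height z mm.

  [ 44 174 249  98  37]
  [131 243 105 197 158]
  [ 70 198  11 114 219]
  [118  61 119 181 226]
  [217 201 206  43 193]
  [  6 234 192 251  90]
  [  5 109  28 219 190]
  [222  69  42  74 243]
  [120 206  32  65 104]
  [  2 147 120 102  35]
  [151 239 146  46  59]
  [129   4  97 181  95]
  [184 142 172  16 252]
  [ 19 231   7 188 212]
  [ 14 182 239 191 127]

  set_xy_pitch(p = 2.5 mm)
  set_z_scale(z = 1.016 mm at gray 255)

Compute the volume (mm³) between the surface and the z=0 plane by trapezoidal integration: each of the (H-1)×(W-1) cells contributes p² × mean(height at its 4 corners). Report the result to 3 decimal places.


183.901

height_mm = gray/255 × 1.016; cell vol = 2.5² × mean(4 corners)
unit = 2.5² × 1.016 / (4×255) = 0.00622549 mm³ per gray-sum
row 0: Σ corner-gray over 4 cells = 2502  → 15.5762
row 1: Σ corner-gray over 4 cells = 2314  → 14.4058
row 2: Σ corner-gray over 4 cells = 2001  → 12.4572
row 3: Σ corner-gray over 4 cells = 2376  → 14.7918
row 4: Σ corner-gray over 4 cells = 2760  → 17.1824
row 5: Σ corner-gray over 4 cells = 2357  → 14.6735
row 6: Σ corner-gray over 4 cells = 1742  → 10.8448
row 7: Σ corner-gray over 4 cells = 1665  → 10.3654
row 8: Σ corner-gray over 4 cells = 1605  → 9.9919
row 9: Σ corner-gray over 4 cells = 1847  → 11.4985
row 10: Σ corner-gray over 4 cells = 1860  → 11.5794
row 11: Σ corner-gray over 4 cells = 1884  → 11.7288
row 12: Σ corner-gray over 4 cells = 2179  → 13.5653
row 13: Σ corner-gray over 4 cells = 2448  → 15.2400
Σ rows: total corner-gray = 29540  → 183.9010 mm³


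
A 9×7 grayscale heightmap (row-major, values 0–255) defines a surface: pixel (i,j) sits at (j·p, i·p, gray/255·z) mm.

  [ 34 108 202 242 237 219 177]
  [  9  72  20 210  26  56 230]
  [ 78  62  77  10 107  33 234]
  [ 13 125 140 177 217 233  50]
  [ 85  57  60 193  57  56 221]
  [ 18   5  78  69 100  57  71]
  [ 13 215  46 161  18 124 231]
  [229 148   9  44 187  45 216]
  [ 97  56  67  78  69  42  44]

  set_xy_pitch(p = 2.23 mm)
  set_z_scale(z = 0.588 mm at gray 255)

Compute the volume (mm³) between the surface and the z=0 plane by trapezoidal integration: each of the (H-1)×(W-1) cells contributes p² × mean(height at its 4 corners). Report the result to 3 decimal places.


56.085

height_mm = gray/255 × 0.588; cell vol = 2.23² × mean(4 corners)
unit = 2.23² × 0.588 / (4×255) = 0.00286673 mm³ per gray-sum
row 0: Σ corner-gray over 6 cells = 3234  → 9.2710
row 1: Σ corner-gray over 6 cells = 1897  → 5.4382
row 2: Σ corner-gray over 6 cells = 2737  → 7.8462
row 3: Σ corner-gray over 6 cells = 2999  → 8.5973
row 4: Σ corner-gray over 6 cells = 1859  → 5.3293
row 5: Σ corner-gray over 6 cells = 2079  → 5.9599
row 6: Σ corner-gray over 6 cells = 2683  → 7.6914
row 7: Σ corner-gray over 6 cells = 2076  → 5.9513
Σ rows: total corner-gray = 19564  → 56.0847 mm³


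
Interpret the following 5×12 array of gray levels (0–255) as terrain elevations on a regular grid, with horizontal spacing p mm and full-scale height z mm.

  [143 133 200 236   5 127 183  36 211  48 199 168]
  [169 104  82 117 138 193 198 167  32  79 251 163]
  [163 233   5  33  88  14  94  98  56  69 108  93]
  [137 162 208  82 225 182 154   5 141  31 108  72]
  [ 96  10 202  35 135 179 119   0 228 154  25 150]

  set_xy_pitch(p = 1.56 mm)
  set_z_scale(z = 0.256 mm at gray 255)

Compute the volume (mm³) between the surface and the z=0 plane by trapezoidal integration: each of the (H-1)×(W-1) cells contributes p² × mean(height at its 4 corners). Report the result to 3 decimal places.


12.771

height_mm = gray/255 × 0.256; cell vol = 1.56² × mean(4 corners)
unit = 1.56² × 0.256 / (4×255) = 0.000610786 mm³ per gray-sum
row 0: Σ corner-gray over 11 cells = 6121  → 3.7386
row 1: Σ corner-gray over 11 cells = 4906  → 2.9965
row 2: Σ corner-gray over 11 cells = 4657  → 2.8444
row 3: Σ corner-gray over 11 cells = 5225  → 3.1914
Σ rows: total corner-gray = 20909  → 12.7709 mm³


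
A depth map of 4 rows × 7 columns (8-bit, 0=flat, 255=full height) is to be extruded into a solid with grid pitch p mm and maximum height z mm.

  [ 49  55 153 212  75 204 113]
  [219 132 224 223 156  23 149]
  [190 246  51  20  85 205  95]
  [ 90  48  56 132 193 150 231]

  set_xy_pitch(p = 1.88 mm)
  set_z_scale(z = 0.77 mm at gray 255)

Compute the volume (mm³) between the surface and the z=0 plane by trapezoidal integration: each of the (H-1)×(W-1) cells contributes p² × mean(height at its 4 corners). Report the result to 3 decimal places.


height_mm = gray/255 × 0.77; cell vol = 1.88² × mean(4 corners)
unit = 1.88² × 0.77 / (4×255) = 0.00266813 mm³ per gray-sum
row 0: Σ corner-gray over 6 cells = 3444  → 9.1890
row 1: Σ corner-gray over 6 cells = 3383  → 9.0263
row 2: Σ corner-gray over 6 cells = 2978  → 7.9457
Σ rows: total corner-gray = 9805  → 26.1610 mm³

26.161


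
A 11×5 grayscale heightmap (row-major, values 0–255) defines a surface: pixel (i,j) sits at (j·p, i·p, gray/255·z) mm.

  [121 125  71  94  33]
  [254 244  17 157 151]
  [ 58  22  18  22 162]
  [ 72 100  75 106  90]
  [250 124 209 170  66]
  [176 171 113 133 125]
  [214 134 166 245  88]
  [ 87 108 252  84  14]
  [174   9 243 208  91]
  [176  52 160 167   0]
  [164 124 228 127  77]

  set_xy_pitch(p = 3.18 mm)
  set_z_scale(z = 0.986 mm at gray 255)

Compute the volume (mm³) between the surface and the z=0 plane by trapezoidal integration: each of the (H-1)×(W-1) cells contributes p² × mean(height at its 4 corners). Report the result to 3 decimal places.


height_mm = gray/255 × 0.986; cell vol = 3.18² × mean(4 corners)
unit = 3.18² × 0.986 / (4×255) = 0.00977532 mm³ per gray-sum
row 0: Σ corner-gray over 4 cells = 1975  → 19.3063
row 1: Σ corner-gray over 4 cells = 1585  → 15.4939
row 2: Σ corner-gray over 4 cells = 1068  → 10.4400
row 3: Σ corner-gray over 4 cells = 2046  → 20.0003
row 4: Σ corner-gray over 4 cells = 2457  → 24.0180
row 5: Σ corner-gray over 4 cells = 2527  → 24.7022
row 6: Σ corner-gray over 4 cells = 2381  → 23.2750
row 7: Σ corner-gray over 4 cells = 2174  → 21.2515
row 8: Σ corner-gray over 4 cells = 2119  → 20.7139
row 9: Σ corner-gray over 4 cells = 2133  → 20.8508
Σ rows: total corner-gray = 20465  → 200.0519 mm³

200.052


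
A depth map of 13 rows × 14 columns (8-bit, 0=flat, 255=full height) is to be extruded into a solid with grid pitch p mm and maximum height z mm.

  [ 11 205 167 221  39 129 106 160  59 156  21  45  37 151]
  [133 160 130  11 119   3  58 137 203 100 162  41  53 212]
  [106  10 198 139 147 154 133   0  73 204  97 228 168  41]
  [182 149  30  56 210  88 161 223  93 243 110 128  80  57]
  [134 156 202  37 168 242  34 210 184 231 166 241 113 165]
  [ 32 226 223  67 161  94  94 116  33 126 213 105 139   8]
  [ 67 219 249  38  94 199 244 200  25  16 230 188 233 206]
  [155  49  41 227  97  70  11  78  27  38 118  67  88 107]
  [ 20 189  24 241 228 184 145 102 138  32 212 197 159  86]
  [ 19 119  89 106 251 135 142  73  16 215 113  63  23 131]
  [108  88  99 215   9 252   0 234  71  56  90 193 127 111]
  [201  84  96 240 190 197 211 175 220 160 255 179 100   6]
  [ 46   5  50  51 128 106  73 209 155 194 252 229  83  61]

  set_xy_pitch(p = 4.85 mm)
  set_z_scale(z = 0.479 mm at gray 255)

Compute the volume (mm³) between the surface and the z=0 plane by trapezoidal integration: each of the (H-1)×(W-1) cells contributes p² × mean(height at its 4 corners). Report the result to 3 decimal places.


height_mm = gray/255 × 0.479; cell vol = 4.85² × mean(4 corners)
unit = 4.85² × 0.479 / (4×255) = 0.0110464 mm³ per gray-sum
row 0: Σ corner-gray over 13 cells = 5551  → 61.3183
row 1: Σ corner-gray over 13 cells = 5948  → 65.7037
row 2: Σ corner-gray over 13 cells = 6630  → 73.2373
row 3: Σ corner-gray over 13 cells = 7648  → 84.4825
row 4: Σ corner-gray over 13 cells = 7501  → 82.8587
row 5: Σ corner-gray over 13 cells = 7377  → 81.4889
row 6: Σ corner-gray over 13 cells = 6227  → 68.7856
row 7: Σ corner-gray over 13 cells = 5892  → 65.0851
row 8: Σ corner-gray over 13 cells = 6648  → 73.4361
row 9: Σ corner-gray over 13 cells = 5927  → 65.4717
row 10: Σ corner-gray over 13 cells = 7508  → 82.9360
row 11: Σ corner-gray over 13 cells = 7598  → 83.9302
Σ rows: total corner-gray = 80455  → 888.7341 mm³

888.734


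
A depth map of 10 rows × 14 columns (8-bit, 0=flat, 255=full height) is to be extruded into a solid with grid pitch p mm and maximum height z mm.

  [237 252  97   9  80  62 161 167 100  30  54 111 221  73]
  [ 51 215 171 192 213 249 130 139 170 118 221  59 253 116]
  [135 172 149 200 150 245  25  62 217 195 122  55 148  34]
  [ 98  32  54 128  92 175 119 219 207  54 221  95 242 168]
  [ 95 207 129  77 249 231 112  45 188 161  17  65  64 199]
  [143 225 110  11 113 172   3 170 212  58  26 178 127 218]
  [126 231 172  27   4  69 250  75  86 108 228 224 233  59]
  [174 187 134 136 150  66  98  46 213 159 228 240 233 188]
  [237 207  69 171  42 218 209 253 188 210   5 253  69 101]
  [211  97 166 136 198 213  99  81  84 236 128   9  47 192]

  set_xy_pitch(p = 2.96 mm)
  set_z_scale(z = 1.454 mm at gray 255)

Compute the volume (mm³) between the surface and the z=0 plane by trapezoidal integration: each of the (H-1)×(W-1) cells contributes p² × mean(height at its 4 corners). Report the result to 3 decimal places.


830.170

height_mm = gray/255 × 1.454; cell vol = 2.96² × mean(4 corners)
unit = 2.96² × 1.454 / (4×255) = 0.0124896 mm³ per gray-sum
row 0: Σ corner-gray over 13 cells = 7425  → 92.7351
row 1: Σ corner-gray over 13 cells = 8076  → 100.8658
row 2: Σ corner-gray over 13 cells = 7191  → 89.8125
row 3: Σ corner-gray over 13 cells = 6926  → 86.5028
row 4: Σ corner-gray over 13 cells = 6555  → 81.8692
row 5: Σ corner-gray over 13 cells = 6770  → 84.5544
row 6: Σ corner-gray over 13 cells = 7741  → 96.6818
row 7: Σ corner-gray over 13 cells = 8268  → 103.2638
row 8: Σ corner-gray over 13 cells = 7517  → 93.8841
Σ rows: total corner-gray = 66469  → 830.1696 mm³


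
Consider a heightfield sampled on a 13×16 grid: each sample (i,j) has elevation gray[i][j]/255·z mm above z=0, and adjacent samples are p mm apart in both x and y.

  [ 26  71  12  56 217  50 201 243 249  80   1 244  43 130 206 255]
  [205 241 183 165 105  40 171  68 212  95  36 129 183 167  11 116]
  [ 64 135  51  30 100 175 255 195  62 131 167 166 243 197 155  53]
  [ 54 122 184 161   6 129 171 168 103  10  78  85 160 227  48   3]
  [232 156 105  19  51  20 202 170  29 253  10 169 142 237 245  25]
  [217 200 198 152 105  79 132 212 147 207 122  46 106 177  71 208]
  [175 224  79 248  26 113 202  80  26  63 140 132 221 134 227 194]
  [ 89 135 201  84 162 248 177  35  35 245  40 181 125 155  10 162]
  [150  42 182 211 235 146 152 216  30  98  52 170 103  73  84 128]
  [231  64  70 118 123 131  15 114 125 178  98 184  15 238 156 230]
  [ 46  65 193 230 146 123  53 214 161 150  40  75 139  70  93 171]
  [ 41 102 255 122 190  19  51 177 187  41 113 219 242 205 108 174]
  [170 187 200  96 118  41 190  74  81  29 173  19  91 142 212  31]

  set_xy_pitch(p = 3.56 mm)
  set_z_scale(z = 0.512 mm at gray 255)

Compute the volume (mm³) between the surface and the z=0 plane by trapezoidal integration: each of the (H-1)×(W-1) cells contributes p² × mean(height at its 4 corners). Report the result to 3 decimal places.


599.738

height_mm = gray/255 × 0.512; cell vol = 3.56² × mean(4 corners)
unit = 3.56² × 0.512 / (4×255) = 0.00636165 mm³ per gray-sum
row 0: Σ corner-gray over 15 cells = 7820  → 49.7481
row 1: Σ corner-gray over 15 cells = 8174  → 52.0001
row 2: Σ corner-gray over 15 cells = 7602  → 48.3613
row 3: Σ corner-gray over 15 cells = 7234  → 46.0202
row 4: Σ corner-gray over 15 cells = 8206  → 52.2037
row 5: Σ corner-gray over 15 cells = 8532  → 54.2776
row 6: Σ corner-gray over 15 cells = 8116  → 51.6312
row 7: Σ corner-gray over 15 cells = 7783  → 49.5127
row 8: Σ corner-gray over 15 cells = 7585  → 48.2531
row 9: Σ corner-gray over 15 cells = 7440  → 47.3307
row 10: Σ corner-gray over 15 cells = 7998  → 50.8805
row 11: Σ corner-gray over 15 cells = 7784  → 49.5191
Σ rows: total corner-gray = 94274  → 599.7382 mm³


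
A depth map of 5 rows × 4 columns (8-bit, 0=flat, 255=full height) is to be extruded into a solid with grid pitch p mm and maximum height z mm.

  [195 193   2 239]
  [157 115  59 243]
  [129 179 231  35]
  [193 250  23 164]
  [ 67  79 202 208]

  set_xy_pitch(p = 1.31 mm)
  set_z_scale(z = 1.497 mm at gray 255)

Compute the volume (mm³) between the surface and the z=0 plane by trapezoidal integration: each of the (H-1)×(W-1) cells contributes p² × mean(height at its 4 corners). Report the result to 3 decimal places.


17.457

height_mm = gray/255 × 1.497; cell vol = 1.31² × mean(4 corners)
unit = 1.31² × 1.497 / (4×255) = 0.00251863 mm³ per gray-sum
row 0: Σ corner-gray over 3 cells = 1572  → 3.9593
row 1: Σ corner-gray over 3 cells = 1732  → 4.3623
row 2: Σ corner-gray over 3 cells = 1887  → 4.7527
row 3: Σ corner-gray over 3 cells = 1740  → 4.3824
Σ rows: total corner-gray = 6931  → 17.4566 mm³


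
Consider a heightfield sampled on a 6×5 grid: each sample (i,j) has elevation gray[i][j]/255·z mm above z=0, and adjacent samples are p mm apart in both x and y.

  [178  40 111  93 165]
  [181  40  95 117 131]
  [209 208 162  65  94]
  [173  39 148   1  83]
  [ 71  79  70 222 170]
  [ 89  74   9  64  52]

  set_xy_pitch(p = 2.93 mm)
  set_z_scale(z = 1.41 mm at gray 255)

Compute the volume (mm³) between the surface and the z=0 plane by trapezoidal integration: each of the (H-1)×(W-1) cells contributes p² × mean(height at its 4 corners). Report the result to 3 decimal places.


100.564

height_mm = gray/255 × 1.41; cell vol = 2.93² × mean(4 corners)
unit = 2.93² × 1.41 / (4×255) = 0.0118674 mm³ per gray-sum
row 0: Σ corner-gray over 4 cells = 1647  → 19.5455
row 1: Σ corner-gray over 4 cells = 1989  → 23.6042
row 2: Σ corner-gray over 4 cells = 1805  → 21.4206
row 3: Σ corner-gray over 4 cells = 1615  → 19.1658
row 4: Σ corner-gray over 4 cells = 1418  → 16.8279
Σ rows: total corner-gray = 8474  → 100.5640 mm³


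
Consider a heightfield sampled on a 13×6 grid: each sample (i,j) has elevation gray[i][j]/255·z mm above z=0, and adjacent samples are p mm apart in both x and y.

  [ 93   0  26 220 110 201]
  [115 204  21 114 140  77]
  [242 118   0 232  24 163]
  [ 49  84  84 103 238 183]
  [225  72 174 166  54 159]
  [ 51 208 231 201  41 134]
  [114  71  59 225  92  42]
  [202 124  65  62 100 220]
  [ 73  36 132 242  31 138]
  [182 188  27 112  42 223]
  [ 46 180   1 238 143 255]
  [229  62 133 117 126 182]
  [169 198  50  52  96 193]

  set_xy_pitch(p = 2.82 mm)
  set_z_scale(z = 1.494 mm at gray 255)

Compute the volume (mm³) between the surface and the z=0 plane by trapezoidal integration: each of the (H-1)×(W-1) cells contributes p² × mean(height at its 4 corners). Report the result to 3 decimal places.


340.539

height_mm = gray/255 × 1.494; cell vol = 2.82² × mean(4 corners)
unit = 2.82² × 1.494 / (4×255) = 0.0116479 mm³ per gray-sum
row 0: Σ corner-gray over 5 cells = 2156  → 25.1129
row 1: Σ corner-gray over 5 cells = 2303  → 26.8252
row 2: Σ corner-gray over 5 cells = 2403  → 27.9900
row 3: Σ corner-gray over 5 cells = 2566  → 29.8886
row 4: Σ corner-gray over 5 cells = 2863  → 33.3480
row 5: Σ corner-gray over 5 cells = 2597  → 30.2497
row 6: Σ corner-gray over 5 cells = 2174  → 25.3226
row 7: Σ corner-gray over 5 cells = 2217  → 25.8235
row 8: Σ corner-gray over 5 cells = 2236  → 26.0448
row 9: Σ corner-gray over 5 cells = 2568  → 29.9119
row 10: Σ corner-gray over 5 cells = 2712  → 31.5892
row 11: Σ corner-gray over 5 cells = 2441  → 28.4326
Σ rows: total corner-gray = 29236  → 340.5388 mm³


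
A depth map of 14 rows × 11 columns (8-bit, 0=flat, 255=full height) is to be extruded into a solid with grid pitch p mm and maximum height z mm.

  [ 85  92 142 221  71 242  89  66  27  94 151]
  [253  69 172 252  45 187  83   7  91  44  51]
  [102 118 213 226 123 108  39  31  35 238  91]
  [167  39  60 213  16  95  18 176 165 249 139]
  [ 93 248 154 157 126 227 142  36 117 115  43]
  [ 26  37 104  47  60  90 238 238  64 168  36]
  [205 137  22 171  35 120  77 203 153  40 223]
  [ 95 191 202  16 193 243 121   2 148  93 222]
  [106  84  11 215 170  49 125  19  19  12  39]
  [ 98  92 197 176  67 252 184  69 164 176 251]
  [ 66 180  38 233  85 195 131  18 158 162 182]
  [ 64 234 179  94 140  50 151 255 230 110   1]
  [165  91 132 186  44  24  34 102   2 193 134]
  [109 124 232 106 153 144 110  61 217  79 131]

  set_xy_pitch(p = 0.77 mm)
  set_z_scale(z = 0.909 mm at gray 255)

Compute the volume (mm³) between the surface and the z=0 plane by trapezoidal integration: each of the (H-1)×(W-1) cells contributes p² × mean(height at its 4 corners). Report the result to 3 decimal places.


33.518

height_mm = gray/255 × 0.909; cell vol = 0.77² × mean(4 corners)
unit = 0.77² × 0.909 / (4×255) = 0.000528379 mm³ per gray-sum
row 0: Σ corner-gray over 10 cells = 4528  → 2.3925
row 1: Σ corner-gray over 10 cells = 4659  → 2.4617
row 2: Σ corner-gray over 10 cells = 4823  → 2.5484
row 3: Σ corner-gray over 10 cells = 5148  → 2.7201
row 4: Σ corner-gray over 10 cells = 4934  → 2.6070
row 5: Σ corner-gray over 10 cells = 4498  → 2.3766
row 6: Σ corner-gray over 10 cells = 5079  → 2.6836
row 7: Σ corner-gray over 10 cells = 4288  → 2.2657
row 8: Σ corner-gray over 10 cells = 4656  → 2.4601
row 9: Σ corner-gray over 10 cells = 5751  → 3.0387
row 10: Σ corner-gray over 10 cells = 5599  → 2.9584
row 11: Σ corner-gray over 10 cells = 4866  → 2.5711
row 12: Σ corner-gray over 10 cells = 4607  → 2.4342
Σ rows: total corner-gray = 63436  → 33.5182 mm³


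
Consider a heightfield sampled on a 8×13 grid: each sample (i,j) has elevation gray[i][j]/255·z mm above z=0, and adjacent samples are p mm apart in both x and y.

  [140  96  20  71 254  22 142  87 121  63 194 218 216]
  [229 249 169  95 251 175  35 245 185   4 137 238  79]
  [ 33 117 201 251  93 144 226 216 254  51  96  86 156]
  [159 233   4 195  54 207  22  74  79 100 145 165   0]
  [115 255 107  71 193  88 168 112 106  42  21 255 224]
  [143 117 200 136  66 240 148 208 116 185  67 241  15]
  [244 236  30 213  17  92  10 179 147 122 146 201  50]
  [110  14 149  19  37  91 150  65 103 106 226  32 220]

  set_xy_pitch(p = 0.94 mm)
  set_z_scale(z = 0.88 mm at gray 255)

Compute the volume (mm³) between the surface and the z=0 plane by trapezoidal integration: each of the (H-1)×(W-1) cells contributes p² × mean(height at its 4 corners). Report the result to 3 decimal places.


34.658

height_mm = gray/255 × 0.88; cell vol = 0.94² × mean(4 corners)
unit = 0.94² × 0.88 / (4×255) = 0.000762322 mm³ per gray-sum
row 0: Σ corner-gray over 12 cells = 6806  → 5.1884
row 1: Σ corner-gray over 12 cells = 7533  → 5.7426
row 2: Σ corner-gray over 12 cells = 6374  → 4.8590
row 3: Σ corner-gray over 12 cells = 5890  → 4.4901
row 4: Σ corner-gray over 12 cells = 6781  → 5.1693
row 5: Σ corner-gray over 12 cells = 6686  → 5.0969
row 6: Σ corner-gray over 12 cells = 5394  → 4.1120
Σ rows: total corner-gray = 45464  → 34.6582 mm³


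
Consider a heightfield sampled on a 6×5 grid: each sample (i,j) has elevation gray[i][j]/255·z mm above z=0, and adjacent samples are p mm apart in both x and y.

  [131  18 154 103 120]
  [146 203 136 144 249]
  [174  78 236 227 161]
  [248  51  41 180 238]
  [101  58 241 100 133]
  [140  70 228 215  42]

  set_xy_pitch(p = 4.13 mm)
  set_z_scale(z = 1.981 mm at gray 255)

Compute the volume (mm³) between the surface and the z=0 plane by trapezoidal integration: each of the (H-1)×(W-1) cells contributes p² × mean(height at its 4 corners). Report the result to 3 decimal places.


height_mm = gray/255 × 1.981; cell vol = 4.13² × mean(4 corners)
unit = 4.13² × 1.981 / (4×255) = 0.0331272 mm³ per gray-sum
row 0: Σ corner-gray over 4 cells = 2162  → 71.6210
row 1: Σ corner-gray over 4 cells = 2778  → 92.0273
row 2: Σ corner-gray over 4 cells = 2447  → 81.0622
row 3: Σ corner-gray over 4 cells = 2062  → 68.3082
row 4: Σ corner-gray over 4 cells = 2240  → 74.2049
Σ rows: total corner-gray = 11689  → 387.2236 mm³

387.224


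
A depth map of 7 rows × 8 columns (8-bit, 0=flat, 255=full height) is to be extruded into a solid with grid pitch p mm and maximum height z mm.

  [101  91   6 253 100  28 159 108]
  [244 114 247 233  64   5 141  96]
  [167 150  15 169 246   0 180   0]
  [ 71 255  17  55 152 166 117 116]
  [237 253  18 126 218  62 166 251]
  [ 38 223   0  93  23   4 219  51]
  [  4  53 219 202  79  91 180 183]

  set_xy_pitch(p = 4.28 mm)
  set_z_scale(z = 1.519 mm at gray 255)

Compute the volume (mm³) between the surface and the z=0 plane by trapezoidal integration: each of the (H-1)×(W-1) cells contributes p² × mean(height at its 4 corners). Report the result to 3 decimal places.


566.989

height_mm = gray/255 × 1.519; cell vol = 4.28² × mean(4 corners)
unit = 4.28² × 1.519 / (4×255) = 0.02728 mm³ per gray-sum
row 0: Σ corner-gray over 7 cells = 3431  → 93.5978
row 1: Σ corner-gray over 7 cells = 3635  → 99.1630
row 2: Σ corner-gray over 7 cells = 3398  → 92.6976
row 3: Σ corner-gray over 7 cells = 3885  → 105.9830
row 4: Σ corner-gray over 7 cells = 3387  → 92.3975
row 5: Σ corner-gray over 7 cells = 3048  → 83.1496
Σ rows: total corner-gray = 20784  → 566.9885 mm³


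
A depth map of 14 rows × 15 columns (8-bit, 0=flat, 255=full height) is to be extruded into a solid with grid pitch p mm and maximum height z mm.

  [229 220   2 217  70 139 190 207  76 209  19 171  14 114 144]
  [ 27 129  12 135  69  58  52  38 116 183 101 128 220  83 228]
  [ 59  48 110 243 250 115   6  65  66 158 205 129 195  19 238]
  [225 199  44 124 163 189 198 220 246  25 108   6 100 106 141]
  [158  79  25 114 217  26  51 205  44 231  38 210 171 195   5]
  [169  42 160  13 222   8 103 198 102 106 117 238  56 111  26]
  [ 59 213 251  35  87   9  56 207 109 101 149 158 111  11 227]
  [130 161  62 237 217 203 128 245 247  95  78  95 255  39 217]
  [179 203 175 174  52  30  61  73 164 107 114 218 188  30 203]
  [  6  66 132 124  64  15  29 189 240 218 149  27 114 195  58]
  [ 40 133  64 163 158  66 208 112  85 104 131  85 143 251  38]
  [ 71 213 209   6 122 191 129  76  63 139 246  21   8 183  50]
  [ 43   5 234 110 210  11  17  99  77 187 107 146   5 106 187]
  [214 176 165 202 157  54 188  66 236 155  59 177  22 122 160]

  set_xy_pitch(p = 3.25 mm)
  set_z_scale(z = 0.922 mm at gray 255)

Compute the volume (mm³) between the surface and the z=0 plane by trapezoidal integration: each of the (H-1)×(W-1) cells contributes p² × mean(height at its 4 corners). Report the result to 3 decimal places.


854.259

height_mm = gray/255 × 0.922; cell vol = 3.25² × mean(4 corners)
unit = 3.25² × 0.922 / (4×255) = 0.00954767 mm³ per gray-sum
row 0: Σ corner-gray over 14 cells = 6572  → 62.7473
row 1: Σ corner-gray over 14 cells = 6418  → 61.2770
row 2: Σ corner-gray over 14 cells = 7337  → 70.0513
row 3: Σ corner-gray over 14 cells = 7197  → 68.7146
row 4: Σ corner-gray over 14 cells = 6522  → 62.2699
row 5: Σ corner-gray over 14 cells = 6427  → 61.3629
row 6: Σ corner-gray over 14 cells = 7751  → 74.0040
row 7: Σ corner-gray over 14 cells = 8031  → 76.6774
row 8: Σ corner-gray over 14 cells = 6748  → 64.4277
row 9: Σ corner-gray over 14 cells = 6672  → 63.7021
row 10: Σ corner-gray over 14 cells = 6817  → 65.0865
row 11: Σ corner-gray over 14 cells = 6191  → 59.1096
row 12: Σ corner-gray over 14 cells = 6790  → 64.8287
Σ rows: total corner-gray = 89473  → 854.2588 mm³


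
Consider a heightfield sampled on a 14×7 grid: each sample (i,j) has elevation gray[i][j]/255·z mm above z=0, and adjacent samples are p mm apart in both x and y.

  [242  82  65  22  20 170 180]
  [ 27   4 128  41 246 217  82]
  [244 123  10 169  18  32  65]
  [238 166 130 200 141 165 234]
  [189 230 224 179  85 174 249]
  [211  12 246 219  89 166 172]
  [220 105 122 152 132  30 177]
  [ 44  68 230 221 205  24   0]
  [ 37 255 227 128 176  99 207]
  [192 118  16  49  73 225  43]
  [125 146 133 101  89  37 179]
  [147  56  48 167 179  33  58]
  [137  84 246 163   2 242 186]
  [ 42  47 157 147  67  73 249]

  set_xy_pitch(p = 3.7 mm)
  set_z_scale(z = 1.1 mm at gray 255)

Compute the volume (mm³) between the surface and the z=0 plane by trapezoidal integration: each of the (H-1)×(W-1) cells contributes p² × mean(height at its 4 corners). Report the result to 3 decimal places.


598.211

height_mm = gray/255 × 1.1; cell vol = 3.7² × mean(4 corners)
unit = 3.7² × 1.1 / (4×255) = 0.0147637 mm³ per gray-sum
row 0: Σ corner-gray over 6 cells = 2521  → 37.2194
row 1: Σ corner-gray over 6 cells = 2394  → 35.3444
row 2: Σ corner-gray over 6 cells = 3089  → 45.6051
row 3: Σ corner-gray over 6 cells = 4298  → 63.4545
row 4: Σ corner-gray over 6 cells = 4069  → 60.0736
row 5: Σ corner-gray over 6 cells = 3326  → 49.1042
row 6: Σ corner-gray over 6 cells = 3019  → 44.5717
row 7: Σ corner-gray over 6 cells = 3554  → 52.4703
row 8: Σ corner-gray over 6 cells = 3211  → 47.4063
row 9: Σ corner-gray over 6 cells = 2513  → 37.1012
row 10: Σ corner-gray over 6 cells = 2487  → 36.7174
row 11: Σ corner-gray over 6 cells = 2968  → 43.8187
row 12: Σ corner-gray over 6 cells = 3070  → 45.3246
Σ rows: total corner-gray = 40519  → 598.2114 mm³
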